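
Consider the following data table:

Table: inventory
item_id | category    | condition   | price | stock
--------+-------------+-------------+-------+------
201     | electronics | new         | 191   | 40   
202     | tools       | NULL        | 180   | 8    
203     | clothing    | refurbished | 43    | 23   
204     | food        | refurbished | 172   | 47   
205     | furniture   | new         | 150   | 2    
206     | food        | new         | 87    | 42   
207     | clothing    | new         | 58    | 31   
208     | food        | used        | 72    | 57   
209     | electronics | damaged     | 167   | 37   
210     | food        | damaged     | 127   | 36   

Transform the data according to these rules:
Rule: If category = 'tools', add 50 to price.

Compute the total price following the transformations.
1297

Step 1: Count records where category = 'tools': 1
Step 2: Total bonus added: 1 × 50 = 50
Step 3: Original sum of price: 1247
Step 4: Final sum = 1247 + 50 = 1297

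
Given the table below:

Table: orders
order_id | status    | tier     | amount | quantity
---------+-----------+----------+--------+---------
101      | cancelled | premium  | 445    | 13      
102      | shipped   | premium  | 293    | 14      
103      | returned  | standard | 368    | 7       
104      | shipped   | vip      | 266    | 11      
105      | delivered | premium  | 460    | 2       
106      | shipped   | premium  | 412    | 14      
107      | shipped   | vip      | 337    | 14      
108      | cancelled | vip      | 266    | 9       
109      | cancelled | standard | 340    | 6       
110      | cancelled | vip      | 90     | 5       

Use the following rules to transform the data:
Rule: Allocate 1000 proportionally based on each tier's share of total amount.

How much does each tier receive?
premium: 491.3, standard: 216.05, vip: 292.65

Step 1: Calculate total amount = 3277
Step 2: Calculate each tier's proportion:
  premium: 1610/3277 = 49.13% → 491.3
  standard: 708/3277 = 21.61% → 216.05
  vip: 959/3277 = 29.26% → 292.65
Step 3: Verify: sum of allocations ≈ 1000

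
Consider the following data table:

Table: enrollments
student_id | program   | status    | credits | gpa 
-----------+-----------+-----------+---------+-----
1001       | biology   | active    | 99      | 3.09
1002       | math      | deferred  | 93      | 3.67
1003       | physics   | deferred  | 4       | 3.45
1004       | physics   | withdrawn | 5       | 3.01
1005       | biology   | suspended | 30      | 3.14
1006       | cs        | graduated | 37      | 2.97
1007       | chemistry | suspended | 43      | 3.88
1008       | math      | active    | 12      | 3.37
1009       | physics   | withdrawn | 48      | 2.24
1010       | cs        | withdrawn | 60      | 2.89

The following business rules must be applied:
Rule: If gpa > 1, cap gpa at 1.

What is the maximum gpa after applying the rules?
1

Step 1: Original maximum gpa = 3.88
Step 2: Apply cap at 1
Step 3: 10 records had gpa > 1 and were capped
Step 4: Maximum after transformation = 1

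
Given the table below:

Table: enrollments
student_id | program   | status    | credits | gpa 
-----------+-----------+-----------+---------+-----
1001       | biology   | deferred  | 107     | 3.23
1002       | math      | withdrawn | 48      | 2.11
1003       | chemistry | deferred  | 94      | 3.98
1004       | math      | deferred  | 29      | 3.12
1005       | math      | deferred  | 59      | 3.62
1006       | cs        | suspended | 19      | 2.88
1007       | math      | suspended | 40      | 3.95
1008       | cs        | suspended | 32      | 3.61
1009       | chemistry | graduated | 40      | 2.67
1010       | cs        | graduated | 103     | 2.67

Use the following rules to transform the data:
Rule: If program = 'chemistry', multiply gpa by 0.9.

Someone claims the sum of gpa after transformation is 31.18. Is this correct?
Yes, the result is correct.

Step 1: Calculate the correct sum after transformation
Step 2: Apply multiplier 0.9 to records where program = 'chemistry'
Step 3: Correct result = 31.18
Step 4: Claimed result = 31.18
Step 5: 31.18 = 31.18 ✓
Conclusion: The claimed result is correct.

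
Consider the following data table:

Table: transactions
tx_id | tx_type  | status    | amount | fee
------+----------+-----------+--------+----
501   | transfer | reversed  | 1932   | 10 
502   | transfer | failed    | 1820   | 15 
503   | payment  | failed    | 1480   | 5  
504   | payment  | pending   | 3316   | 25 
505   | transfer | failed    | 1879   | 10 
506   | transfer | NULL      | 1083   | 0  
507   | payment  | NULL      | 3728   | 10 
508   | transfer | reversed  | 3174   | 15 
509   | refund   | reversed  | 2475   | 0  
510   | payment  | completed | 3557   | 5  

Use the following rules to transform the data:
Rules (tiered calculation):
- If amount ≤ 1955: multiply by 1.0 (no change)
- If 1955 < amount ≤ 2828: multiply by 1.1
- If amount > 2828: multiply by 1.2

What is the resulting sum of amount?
27446.5

Step 1: Tier 1 (amount ≤ 1955): 5 records, sum = 8194 × 1.0 = 8194.0
Step 2: Tier 2 (1955 < amount ≤ 2828): 1 records, sum = 2475 × 1.1 = 2722.5
Step 3: Tier 3 (amount > 2828): 4 records, sum = 13775 × 1.2 = 16530.0
Step 4: Final sum = 8194.0 + 2722.5 + 16530.0 = 27446.5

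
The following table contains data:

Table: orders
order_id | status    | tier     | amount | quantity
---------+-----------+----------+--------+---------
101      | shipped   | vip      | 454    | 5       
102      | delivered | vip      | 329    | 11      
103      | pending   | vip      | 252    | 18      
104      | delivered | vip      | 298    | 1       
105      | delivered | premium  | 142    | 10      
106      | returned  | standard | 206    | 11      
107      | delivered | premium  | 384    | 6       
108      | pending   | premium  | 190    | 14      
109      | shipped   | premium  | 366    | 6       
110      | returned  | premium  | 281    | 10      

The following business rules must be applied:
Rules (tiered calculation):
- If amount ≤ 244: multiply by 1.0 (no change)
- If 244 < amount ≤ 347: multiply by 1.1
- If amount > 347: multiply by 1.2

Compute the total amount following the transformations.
3258.8

Step 1: Tier 1 (amount ≤ 244): 3 records, sum = 538 × 1.0 = 538.0
Step 2: Tier 2 (244 < amount ≤ 347): 4 records, sum = 1160 × 1.1 = 1276.0
Step 3: Tier 3 (amount > 347): 3 records, sum = 1204 × 1.2 = 1444.8
Step 4: Final sum = 538.0 + 1276.0 + 1444.8 = 3258.8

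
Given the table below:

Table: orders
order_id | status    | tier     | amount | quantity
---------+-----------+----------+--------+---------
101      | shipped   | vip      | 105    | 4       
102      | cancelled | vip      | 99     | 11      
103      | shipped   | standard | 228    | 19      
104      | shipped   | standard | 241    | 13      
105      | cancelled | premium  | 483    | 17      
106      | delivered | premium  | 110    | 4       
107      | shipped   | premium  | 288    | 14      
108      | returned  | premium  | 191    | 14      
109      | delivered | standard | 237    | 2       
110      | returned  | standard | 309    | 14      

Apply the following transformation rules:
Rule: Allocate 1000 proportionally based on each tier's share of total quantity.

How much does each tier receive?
premium: 437.5, standard: 428.57, vip: 133.93

Step 1: Calculate total quantity = 112
Step 2: Calculate each tier's proportion:
  premium: 49/112 = 43.75% → 437.5
  standard: 48/112 = 42.86% → 428.57
  vip: 15/112 = 13.39% → 133.93
Step 3: Verify: sum of allocations ≈ 1000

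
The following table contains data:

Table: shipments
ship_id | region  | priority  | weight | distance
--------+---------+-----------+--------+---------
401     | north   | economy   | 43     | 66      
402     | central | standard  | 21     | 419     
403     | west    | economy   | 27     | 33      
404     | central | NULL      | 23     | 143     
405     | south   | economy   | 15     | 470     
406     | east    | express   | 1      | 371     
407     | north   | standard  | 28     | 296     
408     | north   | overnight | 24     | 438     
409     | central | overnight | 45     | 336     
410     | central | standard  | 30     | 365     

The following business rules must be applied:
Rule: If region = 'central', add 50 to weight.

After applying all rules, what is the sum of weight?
457

Step 1: Count records where region = 'central': 4
Step 2: Total bonus added: 4 × 50 = 200
Step 3: Original sum of weight: 257
Step 4: Final sum = 257 + 200 = 457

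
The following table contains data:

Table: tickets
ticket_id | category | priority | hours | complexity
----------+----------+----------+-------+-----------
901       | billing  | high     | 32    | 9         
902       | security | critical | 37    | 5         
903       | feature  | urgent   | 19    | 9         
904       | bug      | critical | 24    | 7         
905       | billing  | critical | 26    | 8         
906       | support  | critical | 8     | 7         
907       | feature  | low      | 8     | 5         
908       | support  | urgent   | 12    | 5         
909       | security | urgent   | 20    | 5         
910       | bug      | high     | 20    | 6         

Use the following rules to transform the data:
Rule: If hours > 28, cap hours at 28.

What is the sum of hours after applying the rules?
193

Step 1: 2 records have hours > 28
Step 2: These records originally summed to 69
Step 3: After capping: 2 × 28 = 56
Step 4: Unaffected records sum: 137
Step 5: Final sum = 56 + 137 = 193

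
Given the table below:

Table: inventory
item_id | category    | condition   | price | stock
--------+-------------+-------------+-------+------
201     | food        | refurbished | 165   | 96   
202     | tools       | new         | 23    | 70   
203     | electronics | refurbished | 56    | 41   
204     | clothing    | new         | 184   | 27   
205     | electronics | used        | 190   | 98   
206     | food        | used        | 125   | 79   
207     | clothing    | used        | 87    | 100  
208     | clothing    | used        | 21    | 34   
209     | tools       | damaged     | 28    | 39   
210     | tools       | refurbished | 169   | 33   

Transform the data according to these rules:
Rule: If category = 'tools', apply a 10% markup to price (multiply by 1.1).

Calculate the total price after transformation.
1070.0

Step 1: Records with category = 'tools' have total price = 220
Step 2: Apply multiplier: 220 × 1.1 = 242.0
Step 3: Other records total: 828
Step 4: Final sum = 242.0 + 828 = 1070.0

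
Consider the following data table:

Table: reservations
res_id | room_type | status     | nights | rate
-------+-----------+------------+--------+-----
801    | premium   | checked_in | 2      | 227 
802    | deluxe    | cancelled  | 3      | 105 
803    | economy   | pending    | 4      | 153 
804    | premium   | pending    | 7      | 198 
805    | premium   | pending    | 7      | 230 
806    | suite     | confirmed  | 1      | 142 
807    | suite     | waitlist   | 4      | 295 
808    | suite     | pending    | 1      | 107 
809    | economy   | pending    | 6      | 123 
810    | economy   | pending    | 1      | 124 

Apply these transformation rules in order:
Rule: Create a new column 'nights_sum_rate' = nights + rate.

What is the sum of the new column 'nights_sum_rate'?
1740

Step 1: For each record, compute nights + rate
Example calculations:
  2 + 227 = 229
  3 + 105 = 108
  4 + 153 = 157
  ...
Step 2: Sum all derived values
Step 3: Total = 1740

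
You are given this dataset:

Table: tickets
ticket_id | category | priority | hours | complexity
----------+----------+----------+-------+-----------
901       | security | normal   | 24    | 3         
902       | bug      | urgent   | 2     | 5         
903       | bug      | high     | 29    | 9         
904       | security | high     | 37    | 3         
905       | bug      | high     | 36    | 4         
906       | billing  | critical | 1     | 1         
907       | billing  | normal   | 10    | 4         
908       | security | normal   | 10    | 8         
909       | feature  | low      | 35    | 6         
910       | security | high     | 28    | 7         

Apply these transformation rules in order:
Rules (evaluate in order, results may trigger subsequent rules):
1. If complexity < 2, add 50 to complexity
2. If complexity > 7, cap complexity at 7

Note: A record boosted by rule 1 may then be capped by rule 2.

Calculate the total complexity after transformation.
53

Step 1: Apply rule 1 to records with complexity < 2
  - 1 records get bonus of 50
  - Of these, 1 records then exceed 7 and get capped
Step 2: Apply rule 2 to records with complexity > 7
  - 2 records (original) are capped
Step 3: Calculate final sum = 53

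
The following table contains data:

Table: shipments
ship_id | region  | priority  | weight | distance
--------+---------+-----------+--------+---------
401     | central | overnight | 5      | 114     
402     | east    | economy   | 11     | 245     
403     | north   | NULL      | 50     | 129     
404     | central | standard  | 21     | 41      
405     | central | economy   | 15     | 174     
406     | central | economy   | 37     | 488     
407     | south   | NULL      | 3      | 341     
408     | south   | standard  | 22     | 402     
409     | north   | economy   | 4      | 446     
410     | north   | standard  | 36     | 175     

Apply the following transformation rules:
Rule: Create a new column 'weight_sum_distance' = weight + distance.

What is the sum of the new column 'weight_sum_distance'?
2759

Step 1: For each record, compute weight + distance
Example calculations:
  5 + 114 = 119
  11 + 245 = 256
  50 + 129 = 179
  ...
Step 2: Sum all derived values
Step 3: Total = 2759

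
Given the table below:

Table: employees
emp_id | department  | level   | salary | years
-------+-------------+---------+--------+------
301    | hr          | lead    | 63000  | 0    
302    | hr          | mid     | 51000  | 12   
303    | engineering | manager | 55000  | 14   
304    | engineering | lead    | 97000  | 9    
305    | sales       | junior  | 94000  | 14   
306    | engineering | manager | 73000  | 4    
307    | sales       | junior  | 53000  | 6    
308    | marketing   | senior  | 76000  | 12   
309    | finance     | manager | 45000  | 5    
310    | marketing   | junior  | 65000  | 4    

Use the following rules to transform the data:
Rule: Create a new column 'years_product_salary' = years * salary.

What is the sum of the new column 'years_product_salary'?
5578000

Step 1: For each record, compute years * salary
Example calculations:
  0 * 63000 = 0
  12 * 51000 = 612000
  14 * 55000 = 770000
  ...
Step 2: Sum all derived values
Step 3: Total = 5578000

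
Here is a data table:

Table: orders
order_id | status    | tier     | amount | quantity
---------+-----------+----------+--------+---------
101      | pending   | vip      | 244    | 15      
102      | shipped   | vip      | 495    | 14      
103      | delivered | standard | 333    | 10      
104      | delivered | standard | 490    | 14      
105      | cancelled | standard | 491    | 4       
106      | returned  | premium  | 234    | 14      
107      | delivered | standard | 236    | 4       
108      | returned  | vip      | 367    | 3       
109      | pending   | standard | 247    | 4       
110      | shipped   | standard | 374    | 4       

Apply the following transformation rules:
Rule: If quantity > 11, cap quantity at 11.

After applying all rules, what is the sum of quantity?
73

Step 1: 4 records have quantity > 11
Step 2: These records originally summed to 57
Step 3: After capping: 4 × 11 = 44
Step 4: Unaffected records sum: 29
Step 5: Final sum = 44 + 29 = 73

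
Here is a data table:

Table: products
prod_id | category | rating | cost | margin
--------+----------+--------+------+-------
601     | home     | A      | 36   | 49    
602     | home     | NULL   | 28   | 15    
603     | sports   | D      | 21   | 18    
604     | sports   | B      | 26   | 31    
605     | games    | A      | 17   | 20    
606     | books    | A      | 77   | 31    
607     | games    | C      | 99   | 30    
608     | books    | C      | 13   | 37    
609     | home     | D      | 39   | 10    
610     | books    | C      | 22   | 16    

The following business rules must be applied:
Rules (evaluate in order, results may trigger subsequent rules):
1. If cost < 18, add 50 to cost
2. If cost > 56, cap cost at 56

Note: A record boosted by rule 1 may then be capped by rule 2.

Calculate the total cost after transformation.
396

Step 1: Apply rule 1 to records with cost < 18
  - 2 records get bonus of 50
  - Of these, 2 records then exceed 56 and get capped
Step 2: Apply rule 2 to records with cost > 56
  - 2 records (original) are capped
Step 3: Calculate final sum = 396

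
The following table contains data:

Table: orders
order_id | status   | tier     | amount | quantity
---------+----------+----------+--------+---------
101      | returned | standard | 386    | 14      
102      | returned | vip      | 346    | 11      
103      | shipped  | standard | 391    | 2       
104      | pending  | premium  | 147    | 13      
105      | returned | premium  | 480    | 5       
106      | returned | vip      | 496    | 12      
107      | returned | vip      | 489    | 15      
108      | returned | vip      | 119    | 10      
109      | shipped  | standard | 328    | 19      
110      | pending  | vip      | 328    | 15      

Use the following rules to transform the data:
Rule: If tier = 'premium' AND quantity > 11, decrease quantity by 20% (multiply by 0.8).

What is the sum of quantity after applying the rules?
113.4

Step 1: Find records where tier = 'premium' AND quantity > 11
Step 2: 1 records match, summing to 13
Step 3: After multiplier: 13 × 0.8 = 10.4
Step 4: Unaffected records sum: 103
Step 5: Final sum = 10.4 + 103 = 113.4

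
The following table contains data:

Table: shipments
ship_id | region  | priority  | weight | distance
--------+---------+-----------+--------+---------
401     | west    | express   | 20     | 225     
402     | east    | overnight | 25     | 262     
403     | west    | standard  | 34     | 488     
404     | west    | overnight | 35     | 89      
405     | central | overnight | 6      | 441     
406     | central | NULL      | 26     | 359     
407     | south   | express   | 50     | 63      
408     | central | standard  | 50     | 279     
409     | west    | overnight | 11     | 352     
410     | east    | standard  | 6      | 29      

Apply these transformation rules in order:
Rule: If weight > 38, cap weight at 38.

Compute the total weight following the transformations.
239

Step 1: 2 records have weight > 38
Step 2: These records originally summed to 100
Step 3: After capping: 2 × 38 = 76
Step 4: Unaffected records sum: 163
Step 5: Final sum = 76 + 163 = 239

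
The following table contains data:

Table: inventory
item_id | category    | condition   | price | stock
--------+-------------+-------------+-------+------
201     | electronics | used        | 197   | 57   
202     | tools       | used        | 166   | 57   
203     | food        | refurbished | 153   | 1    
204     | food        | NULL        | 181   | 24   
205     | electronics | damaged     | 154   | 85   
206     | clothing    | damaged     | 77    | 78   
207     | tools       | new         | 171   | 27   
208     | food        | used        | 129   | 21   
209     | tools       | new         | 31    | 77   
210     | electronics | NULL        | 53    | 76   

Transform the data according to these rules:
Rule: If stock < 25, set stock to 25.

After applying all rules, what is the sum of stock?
532

Step 1: 3 records have stock < 25
Step 2: These records originally summed to 46
Step 3: After setting to minimum: 3 × 25 = 75
Step 4: Unaffected records sum: 457
Step 5: Final sum = 75 + 457 = 532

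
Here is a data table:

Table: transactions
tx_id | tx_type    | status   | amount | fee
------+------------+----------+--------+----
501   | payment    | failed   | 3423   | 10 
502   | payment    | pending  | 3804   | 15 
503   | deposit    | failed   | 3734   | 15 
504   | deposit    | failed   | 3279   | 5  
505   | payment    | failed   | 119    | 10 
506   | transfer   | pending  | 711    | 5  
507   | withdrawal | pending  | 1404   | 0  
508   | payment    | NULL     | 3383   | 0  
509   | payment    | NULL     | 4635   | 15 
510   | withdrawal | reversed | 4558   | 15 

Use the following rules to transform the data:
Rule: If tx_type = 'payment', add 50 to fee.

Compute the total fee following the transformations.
340

Step 1: Count records where tx_type = 'payment': 5
Step 2: Total bonus added: 5 × 50 = 250
Step 3: Original sum of fee: 90
Step 4: Final sum = 90 + 250 = 340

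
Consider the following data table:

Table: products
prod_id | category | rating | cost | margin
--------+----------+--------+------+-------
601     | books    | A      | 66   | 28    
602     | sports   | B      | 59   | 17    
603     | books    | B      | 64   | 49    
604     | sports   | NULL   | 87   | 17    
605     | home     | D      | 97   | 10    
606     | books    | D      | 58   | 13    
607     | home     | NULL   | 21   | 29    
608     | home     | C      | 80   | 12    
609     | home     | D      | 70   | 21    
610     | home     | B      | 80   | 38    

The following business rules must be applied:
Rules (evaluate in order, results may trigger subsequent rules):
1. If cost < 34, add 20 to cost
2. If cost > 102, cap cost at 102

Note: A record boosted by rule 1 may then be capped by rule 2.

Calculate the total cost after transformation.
702

Step 1: Apply rule 1 to records with cost < 34
  - 1 records get bonus of 20
  - Of these, 0 records then exceed 102 and get capped
Step 2: Apply rule 2 to records with cost > 102
  - 0 records (original) are capped
Step 3: Calculate final sum = 702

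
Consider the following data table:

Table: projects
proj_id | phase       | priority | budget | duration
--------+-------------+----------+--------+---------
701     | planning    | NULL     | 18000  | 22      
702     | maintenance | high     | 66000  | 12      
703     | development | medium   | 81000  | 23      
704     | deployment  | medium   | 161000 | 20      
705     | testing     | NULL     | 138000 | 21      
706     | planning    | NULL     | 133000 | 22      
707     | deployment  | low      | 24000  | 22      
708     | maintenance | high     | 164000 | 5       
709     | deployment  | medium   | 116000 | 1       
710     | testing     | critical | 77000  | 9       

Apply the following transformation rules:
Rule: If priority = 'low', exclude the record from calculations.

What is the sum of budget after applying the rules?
954000

Step 1: Identify records where priority = 'low'
Step 2: The excluded records sum to 24000
Step 3: Original total budget = 978000
Step 4: Remaining total = 978000 - 24000 = 954000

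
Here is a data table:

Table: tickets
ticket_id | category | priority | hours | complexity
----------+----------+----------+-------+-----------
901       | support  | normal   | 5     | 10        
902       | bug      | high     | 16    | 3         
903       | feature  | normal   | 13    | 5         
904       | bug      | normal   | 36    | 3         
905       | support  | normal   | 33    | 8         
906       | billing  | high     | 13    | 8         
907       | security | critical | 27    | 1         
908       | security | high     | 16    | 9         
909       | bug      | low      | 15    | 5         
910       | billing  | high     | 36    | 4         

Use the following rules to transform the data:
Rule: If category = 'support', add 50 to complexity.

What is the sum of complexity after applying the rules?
156

Step 1: Count records where category = 'support': 2
Step 2: Total bonus added: 2 × 50 = 100
Step 3: Original sum of complexity: 56
Step 4: Final sum = 56 + 100 = 156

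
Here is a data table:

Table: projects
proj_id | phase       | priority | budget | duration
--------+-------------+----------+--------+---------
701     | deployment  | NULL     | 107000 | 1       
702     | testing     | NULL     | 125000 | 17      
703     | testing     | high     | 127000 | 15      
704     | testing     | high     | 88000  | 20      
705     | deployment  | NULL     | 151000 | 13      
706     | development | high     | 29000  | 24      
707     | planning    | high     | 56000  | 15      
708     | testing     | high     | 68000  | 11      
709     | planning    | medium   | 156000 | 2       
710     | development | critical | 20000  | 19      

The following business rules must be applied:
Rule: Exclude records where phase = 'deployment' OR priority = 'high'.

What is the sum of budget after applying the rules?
301000

Step 1: Find records where phase = 'deployment' OR priority = 'high'
Step 2: 7 records match, summing to 626000
Step 3: Original sum: 927000
Step 4: Remaining sum = 927000 - 626000 = 301000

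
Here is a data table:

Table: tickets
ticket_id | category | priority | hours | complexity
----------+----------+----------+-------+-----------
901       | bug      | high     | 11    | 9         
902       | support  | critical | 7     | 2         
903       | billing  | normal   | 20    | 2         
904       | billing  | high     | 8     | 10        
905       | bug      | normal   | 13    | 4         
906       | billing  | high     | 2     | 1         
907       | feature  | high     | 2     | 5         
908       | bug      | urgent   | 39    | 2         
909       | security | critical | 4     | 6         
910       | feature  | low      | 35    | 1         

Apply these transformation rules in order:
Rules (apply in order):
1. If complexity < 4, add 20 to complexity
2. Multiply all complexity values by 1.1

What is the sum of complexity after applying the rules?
156.2

Step 1: Apply Rule 1 - Add 20 to records with complexity < 4
  - 5 records affected: 8 + (5 × 20) = 108
  - Unaffected records: 34
  - Sum after Rule 1: 142
Step 2: Apply Rule 2 - Multiply all by 1.1
  - 142 × 1.1 = 156.2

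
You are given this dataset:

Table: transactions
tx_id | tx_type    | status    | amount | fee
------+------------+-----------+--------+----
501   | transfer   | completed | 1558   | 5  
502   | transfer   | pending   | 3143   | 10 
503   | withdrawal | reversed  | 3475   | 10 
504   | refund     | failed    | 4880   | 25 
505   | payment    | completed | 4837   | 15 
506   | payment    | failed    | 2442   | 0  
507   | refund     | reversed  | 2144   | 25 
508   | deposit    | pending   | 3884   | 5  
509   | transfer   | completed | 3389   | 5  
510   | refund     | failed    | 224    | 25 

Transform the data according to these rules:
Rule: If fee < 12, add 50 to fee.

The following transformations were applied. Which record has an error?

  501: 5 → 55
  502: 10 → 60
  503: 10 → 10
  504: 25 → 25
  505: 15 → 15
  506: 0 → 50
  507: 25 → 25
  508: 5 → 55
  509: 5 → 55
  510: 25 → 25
Record 503 has an error. The correct transformed value should be 60, not 10.

Step 1: Check each record against the rule
Step 2: Record 503 has fee = 10
Step 3: Since 10 < 12, the bonus should have been applied
Step 4: Correct value = 60, but claimed value = 10
Conclusion: Record 503 has the error.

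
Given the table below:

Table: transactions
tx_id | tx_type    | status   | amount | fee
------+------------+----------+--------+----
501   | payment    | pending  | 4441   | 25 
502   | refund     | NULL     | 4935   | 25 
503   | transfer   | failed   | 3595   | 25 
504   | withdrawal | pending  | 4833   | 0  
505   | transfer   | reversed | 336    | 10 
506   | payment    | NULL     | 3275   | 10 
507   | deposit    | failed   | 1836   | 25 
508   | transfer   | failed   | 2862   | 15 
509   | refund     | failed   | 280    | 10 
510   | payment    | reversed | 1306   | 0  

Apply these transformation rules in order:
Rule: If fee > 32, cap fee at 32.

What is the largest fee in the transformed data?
25

Step 1: Original maximum fee = 25
Step 2: Check cap of 32 against maximum
Step 3: No records exceed the cap (max 25 <= cap 32), so no capping applies
Step 4: Maximum after transformation = 25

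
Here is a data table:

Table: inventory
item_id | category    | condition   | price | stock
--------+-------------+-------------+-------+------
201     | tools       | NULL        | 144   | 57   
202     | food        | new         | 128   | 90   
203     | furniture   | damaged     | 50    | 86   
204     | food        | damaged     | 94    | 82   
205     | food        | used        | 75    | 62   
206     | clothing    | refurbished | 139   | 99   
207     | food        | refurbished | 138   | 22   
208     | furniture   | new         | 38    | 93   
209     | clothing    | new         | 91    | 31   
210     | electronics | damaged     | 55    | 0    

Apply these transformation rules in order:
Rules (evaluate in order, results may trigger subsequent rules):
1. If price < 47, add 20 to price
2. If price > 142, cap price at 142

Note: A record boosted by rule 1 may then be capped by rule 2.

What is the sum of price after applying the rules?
970

Step 1: Apply rule 1 to records with price < 47
  - 1 records get bonus of 20
  - Of these, 0 records then exceed 142 and get capped
Step 2: Apply rule 2 to records with price > 142
  - 1 records (original) are capped
Step 3: Calculate final sum = 970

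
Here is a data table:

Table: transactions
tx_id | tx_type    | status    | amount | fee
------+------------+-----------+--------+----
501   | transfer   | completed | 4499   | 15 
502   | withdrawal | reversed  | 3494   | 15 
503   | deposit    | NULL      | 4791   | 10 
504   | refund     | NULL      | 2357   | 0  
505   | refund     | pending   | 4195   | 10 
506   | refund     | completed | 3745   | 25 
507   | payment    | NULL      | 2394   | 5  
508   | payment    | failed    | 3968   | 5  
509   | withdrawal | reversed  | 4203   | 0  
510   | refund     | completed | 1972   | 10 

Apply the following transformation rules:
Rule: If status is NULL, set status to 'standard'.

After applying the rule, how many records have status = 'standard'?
3

Step 1: Count records where status IS NULL
Step 2: Found 3 records with NULL status
Step 3: These records will have status set to 'standard'
Step 4: Records already having status = 'standard': 0
Step 5: Answer: 3 + 0 = 3 records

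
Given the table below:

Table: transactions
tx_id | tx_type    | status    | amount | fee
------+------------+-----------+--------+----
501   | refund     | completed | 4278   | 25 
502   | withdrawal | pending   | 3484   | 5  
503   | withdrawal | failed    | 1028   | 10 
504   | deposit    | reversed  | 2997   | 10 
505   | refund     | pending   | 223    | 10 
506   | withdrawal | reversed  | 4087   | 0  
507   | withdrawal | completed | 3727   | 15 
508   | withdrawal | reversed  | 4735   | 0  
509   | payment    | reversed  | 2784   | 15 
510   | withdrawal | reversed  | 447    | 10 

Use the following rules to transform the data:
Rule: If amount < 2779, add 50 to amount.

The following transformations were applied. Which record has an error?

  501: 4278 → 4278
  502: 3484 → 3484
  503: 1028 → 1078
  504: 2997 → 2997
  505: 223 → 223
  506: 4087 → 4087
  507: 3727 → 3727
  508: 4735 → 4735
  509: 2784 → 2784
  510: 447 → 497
Record 505 has an error. The correct transformed value should be 273, not 223.

Step 1: Check each record against the rule
Step 2: Record 505 has amount = 223
Step 3: Since 223 < 2779, the bonus should have been applied
Step 4: Correct value = 273, but claimed value = 223
Conclusion: Record 505 has the error.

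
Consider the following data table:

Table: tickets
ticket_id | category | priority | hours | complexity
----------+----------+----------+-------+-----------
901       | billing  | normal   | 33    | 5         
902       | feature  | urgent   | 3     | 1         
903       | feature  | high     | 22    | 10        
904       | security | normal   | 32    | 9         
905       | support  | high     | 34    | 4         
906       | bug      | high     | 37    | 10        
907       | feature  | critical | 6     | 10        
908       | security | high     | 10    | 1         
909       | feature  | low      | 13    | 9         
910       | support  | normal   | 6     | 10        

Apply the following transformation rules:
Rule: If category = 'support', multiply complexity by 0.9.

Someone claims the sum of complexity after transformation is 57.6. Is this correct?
No, the correct result is 67.6.

Step 1: Calculate the correct sum after transformation
Step 2: Apply multiplier 0.9 to records where category = 'support'
Step 3: Correct result = 67.6
Step 4: Claimed result = 57.6
Step 5: 67.6 ≠ 57.6
Conclusion: The claimed result is incorrect. The correct answer is 67.6.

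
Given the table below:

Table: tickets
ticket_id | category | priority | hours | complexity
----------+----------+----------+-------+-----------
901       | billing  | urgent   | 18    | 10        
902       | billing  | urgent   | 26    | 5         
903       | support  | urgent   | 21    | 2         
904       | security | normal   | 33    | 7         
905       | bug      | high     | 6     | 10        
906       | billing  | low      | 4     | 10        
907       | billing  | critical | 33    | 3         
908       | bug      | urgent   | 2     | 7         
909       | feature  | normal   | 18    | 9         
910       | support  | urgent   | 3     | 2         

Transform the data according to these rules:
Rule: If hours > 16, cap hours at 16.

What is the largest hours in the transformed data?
16

Step 1: Original maximum hours = 33
Step 2: Apply cap at 16
Step 3: 6 records had hours > 16 and were capped
Step 4: Maximum after transformation = 16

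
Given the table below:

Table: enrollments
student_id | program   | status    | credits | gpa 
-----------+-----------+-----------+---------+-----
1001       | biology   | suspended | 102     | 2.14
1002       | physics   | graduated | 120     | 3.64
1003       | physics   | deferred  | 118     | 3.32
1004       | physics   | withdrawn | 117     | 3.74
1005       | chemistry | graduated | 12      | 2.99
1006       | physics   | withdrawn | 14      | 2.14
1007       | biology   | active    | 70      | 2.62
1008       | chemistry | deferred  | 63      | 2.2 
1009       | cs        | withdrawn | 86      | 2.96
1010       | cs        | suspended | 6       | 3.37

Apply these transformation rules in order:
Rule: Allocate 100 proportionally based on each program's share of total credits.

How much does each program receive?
biology: 24.29, chemistry: 10.59, cs: 12.99, physics: 52.12

Step 1: Calculate total credits = 708
Step 2: Calculate each program's proportion:
  biology: 172/708 = 24.29% → 24.29
  chemistry: 75/708 = 10.59% → 10.59
  cs: 92/708 = 12.99% → 12.99
  physics: 369/708 = 52.12% → 52.12
Step 3: Verify: sum of allocations ≈ 100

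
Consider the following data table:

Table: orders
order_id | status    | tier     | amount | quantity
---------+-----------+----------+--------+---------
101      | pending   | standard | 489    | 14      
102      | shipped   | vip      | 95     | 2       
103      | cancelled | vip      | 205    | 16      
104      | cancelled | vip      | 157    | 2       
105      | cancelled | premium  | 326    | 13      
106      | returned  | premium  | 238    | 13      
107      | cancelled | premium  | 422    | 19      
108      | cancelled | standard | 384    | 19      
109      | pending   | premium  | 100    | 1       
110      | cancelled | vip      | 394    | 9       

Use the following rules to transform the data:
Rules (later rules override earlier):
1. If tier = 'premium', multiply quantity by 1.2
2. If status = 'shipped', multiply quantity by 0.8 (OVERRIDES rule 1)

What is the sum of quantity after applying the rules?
116.8

Step 1: Rule 2 takes priority for records with status = 'shipped'
  - 1 records: 2 × 0.8 = 1.6
Step 2: Rule 1 applies to remaining records with tier = 'premium'
  - 4 records: 46 × 1.2 = 55.2
Step 3: Other records unchanged: 60
Step 4: Final sum = 1.6 + 55.2 + 60 = 116.8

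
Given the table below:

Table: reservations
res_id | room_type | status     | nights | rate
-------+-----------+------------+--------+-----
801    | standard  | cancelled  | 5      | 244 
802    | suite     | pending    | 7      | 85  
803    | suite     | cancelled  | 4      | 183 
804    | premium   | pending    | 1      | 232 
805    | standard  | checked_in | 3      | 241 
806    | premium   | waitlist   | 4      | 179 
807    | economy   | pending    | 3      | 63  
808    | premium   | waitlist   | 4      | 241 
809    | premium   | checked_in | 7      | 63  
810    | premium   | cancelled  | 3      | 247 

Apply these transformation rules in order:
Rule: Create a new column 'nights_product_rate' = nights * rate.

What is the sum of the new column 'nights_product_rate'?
6553

Step 1: For each record, compute nights * rate
Example calculations:
  5 * 244 = 1220
  7 * 85 = 595
  4 * 183 = 732
  ...
Step 2: Sum all derived values
Step 3: Total = 6553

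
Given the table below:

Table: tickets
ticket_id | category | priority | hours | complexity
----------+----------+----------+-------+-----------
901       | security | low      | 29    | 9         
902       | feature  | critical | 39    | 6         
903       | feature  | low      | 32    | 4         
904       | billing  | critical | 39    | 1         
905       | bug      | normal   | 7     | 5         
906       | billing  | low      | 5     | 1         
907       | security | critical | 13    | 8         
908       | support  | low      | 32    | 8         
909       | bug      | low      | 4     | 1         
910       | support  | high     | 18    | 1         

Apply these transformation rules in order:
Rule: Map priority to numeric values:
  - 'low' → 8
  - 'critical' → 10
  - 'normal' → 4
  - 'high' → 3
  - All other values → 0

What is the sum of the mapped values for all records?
77

Step 1: Apply mapping to each record
Step 2: Count by status:
  'low': 5 records × 8 = 40
  'critical': 3 records × 10 = 30
  'normal': 1 records × 4 = 4
  'high': 1 records × 3 = 3
Step 3: Sum all mapped values = 77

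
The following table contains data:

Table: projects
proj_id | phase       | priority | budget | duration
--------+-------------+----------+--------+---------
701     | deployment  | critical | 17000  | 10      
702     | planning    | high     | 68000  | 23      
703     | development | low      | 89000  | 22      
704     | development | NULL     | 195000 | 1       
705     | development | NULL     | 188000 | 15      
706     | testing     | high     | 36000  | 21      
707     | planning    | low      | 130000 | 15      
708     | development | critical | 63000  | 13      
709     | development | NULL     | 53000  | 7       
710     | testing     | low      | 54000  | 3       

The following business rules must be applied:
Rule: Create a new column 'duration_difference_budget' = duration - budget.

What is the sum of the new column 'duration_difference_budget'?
-892870

Step 1: For each record, compute duration - budget
Example calculations:
  10 - 17000 = -16990
  23 - 68000 = -67977
  22 - 89000 = -88978
  ...
Step 2: Sum all derived values
Step 3: Total = -892870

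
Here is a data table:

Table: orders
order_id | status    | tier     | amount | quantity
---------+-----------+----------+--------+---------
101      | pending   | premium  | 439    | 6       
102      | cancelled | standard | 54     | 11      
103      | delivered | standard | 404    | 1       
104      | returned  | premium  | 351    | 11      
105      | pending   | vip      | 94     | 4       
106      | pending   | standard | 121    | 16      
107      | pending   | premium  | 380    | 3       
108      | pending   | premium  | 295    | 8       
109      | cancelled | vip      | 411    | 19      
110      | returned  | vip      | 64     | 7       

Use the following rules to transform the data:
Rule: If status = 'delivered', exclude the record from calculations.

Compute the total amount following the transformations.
2209

Step 1: Identify records where status = 'delivered'
Step 2: The excluded records sum to 404
Step 3: Original total amount = 2613
Step 4: Remaining total = 2613 - 404 = 2209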